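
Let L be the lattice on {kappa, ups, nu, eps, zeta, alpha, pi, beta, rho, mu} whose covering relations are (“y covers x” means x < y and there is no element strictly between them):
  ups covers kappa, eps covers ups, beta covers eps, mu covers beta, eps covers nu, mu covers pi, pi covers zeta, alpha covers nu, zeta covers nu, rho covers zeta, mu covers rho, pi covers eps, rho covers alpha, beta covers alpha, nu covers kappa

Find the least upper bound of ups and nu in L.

Common upper bounds of {ups, nu}: beta, eps, mu, pi.
The least among these is eps.

eps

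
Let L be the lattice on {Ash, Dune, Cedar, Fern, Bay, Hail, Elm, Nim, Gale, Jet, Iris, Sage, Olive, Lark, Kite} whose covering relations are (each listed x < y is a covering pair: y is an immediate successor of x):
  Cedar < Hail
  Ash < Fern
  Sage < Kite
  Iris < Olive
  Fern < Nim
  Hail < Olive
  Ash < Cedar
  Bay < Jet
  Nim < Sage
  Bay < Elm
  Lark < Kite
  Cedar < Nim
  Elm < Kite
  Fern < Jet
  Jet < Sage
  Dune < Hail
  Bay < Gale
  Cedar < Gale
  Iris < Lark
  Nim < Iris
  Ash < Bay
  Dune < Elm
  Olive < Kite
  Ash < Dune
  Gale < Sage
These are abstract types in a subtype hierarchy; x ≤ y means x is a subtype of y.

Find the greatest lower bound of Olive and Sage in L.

Nim

Common lower bounds of {Olive, Sage}: Ash, Cedar, Fern, Nim.
The greatest among these is Nim.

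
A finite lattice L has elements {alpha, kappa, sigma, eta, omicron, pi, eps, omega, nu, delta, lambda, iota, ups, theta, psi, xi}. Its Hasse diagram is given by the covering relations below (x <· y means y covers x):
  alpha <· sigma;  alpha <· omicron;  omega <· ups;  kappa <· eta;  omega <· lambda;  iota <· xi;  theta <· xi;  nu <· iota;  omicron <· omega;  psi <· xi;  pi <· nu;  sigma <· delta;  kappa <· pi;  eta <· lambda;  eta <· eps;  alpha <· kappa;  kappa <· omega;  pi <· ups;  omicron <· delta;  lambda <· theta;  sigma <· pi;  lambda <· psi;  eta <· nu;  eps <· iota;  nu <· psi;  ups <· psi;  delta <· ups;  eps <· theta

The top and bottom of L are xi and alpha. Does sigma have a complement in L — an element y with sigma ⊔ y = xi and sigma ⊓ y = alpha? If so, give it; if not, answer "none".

Need y with sigma ∨ y = xi and sigma ∧ y = alpha.
Checking each element gives: theta.

theta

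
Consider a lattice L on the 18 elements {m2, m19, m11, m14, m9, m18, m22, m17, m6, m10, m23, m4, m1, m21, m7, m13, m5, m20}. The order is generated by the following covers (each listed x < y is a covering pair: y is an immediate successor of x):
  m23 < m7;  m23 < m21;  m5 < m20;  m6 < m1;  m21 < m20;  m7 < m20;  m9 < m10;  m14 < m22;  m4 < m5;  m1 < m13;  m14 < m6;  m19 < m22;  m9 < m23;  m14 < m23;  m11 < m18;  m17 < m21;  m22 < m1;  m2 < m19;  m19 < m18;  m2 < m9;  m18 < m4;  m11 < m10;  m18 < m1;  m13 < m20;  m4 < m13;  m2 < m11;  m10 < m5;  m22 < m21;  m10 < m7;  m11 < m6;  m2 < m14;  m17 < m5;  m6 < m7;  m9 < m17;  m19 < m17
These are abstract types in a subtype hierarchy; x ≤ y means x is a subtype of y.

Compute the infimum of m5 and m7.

m10

Common lower bounds of {m5, m7}: m10, m11, m2, m9.
The greatest among these is m10.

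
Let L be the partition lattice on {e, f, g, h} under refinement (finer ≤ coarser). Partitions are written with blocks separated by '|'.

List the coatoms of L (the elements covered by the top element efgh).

efg|h, efh|g, ef|gh, egh|f, eg|fh, eh|fg, e|fgh

The coatoms are exactly the elements covered by efgh: efg|h, efh|g, ef|gh, egh|f, eg|fh, eh|fg, e|fgh.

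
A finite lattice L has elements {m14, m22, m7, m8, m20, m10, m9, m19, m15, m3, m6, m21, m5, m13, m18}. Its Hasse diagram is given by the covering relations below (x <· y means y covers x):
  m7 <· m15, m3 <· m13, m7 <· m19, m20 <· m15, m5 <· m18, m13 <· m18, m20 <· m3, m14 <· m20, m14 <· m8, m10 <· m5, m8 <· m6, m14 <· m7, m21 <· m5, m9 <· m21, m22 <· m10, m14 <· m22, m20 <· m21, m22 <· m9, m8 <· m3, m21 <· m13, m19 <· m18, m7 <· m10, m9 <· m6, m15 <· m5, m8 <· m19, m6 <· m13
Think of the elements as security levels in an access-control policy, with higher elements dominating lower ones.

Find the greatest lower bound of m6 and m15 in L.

Common lower bounds of {m6, m15}: m14.
The greatest among these is m14.

m14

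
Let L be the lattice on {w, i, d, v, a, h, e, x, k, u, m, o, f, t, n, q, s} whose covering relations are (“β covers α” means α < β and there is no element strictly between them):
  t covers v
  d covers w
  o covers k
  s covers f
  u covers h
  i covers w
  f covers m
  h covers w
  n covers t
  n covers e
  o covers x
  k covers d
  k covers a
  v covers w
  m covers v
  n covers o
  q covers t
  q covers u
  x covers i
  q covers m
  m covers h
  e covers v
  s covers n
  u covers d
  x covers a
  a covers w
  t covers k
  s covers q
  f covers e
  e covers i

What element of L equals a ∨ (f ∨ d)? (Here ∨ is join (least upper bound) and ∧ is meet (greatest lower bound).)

s

f ∨ d = s
a ∨ s = s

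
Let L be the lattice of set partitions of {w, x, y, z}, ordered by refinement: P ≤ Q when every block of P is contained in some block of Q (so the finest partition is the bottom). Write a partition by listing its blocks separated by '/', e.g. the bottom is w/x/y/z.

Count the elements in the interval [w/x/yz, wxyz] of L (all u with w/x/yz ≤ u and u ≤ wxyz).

5

The interval [w/x/yz, wxyz] = {w/x/yz, w/xyz, wx/yz, wxyz, wyz/x}, which has 5 elements.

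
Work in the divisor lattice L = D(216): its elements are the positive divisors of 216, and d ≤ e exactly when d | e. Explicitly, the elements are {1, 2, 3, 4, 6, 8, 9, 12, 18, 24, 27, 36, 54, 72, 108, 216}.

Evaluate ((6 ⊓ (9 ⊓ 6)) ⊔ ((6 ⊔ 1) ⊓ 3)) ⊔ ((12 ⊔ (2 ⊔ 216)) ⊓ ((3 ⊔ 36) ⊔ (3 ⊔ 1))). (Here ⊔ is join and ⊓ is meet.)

9 ∧ 6 = 3
6 ∧ 3 = 3
6 ∨ 1 = 6
6 ∧ 3 = 3
3 ∨ 3 = 3
2 ∨ 216 = 216
12 ∨ 216 = 216
3 ∨ 36 = 36
3 ∨ 1 = 3
36 ∨ 3 = 36
216 ∧ 36 = 36
3 ∨ 36 = 36

36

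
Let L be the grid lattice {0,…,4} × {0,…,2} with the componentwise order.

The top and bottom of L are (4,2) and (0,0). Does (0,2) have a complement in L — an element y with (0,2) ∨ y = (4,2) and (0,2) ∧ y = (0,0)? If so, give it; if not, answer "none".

Need y with (0,2) ∨ y = (4,2) and (0,2) ∧ y = (0,0).
Checking each element gives: (4,0).

(4,0)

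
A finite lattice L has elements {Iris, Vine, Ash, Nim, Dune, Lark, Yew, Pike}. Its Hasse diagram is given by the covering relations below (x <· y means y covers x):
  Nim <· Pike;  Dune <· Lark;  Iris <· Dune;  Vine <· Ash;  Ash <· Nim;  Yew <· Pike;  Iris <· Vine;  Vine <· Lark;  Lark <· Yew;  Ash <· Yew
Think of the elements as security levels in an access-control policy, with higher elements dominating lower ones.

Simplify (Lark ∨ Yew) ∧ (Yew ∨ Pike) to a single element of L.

Yew

Lark ∨ Yew = Yew
Yew ∨ Pike = Pike
Yew ∧ Pike = Yew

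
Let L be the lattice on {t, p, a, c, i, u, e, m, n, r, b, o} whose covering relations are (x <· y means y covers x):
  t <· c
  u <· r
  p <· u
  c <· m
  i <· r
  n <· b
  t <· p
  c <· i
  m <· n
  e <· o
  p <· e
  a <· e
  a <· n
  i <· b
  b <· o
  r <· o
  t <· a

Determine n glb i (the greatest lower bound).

Common lower bounds of {n, i}: c, t.
The greatest among these is c.

c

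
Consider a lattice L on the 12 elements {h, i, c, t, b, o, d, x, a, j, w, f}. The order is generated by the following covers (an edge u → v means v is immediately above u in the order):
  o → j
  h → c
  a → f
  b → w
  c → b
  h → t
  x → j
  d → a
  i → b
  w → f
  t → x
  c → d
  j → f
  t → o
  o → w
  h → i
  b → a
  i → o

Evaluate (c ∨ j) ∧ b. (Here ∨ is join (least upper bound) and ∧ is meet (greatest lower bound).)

c ∨ j = f
f ∧ b = b

b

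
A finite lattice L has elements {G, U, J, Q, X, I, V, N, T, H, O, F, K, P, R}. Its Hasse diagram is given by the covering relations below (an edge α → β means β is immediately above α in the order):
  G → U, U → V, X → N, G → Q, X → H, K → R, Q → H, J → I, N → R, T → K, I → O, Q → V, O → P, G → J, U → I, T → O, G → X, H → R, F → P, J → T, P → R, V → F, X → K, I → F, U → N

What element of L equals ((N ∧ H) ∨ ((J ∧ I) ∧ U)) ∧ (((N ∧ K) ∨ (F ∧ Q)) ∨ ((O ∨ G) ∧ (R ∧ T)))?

N ∧ H = X
J ∧ I = J
J ∧ U = G
X ∨ G = X
N ∧ K = X
F ∧ Q = Q
X ∨ Q = H
O ∨ G = O
R ∧ T = T
O ∧ T = T
H ∨ T = R
X ∧ R = X

X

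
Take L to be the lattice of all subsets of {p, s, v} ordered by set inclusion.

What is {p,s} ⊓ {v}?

Under ⊆, meet is intersection: {p,s} ∩ {v} = {}.

{}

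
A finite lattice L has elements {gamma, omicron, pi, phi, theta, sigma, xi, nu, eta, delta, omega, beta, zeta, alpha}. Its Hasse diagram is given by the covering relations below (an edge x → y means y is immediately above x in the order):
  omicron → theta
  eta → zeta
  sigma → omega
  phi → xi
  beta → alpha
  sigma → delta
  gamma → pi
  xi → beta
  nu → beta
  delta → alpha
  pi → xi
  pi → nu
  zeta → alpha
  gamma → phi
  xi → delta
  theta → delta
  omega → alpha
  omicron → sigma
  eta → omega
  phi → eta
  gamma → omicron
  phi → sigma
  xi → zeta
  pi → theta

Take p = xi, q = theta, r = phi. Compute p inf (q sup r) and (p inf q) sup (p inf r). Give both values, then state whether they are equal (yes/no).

xi; xi; yes

q sup r = delta, so p inf (q sup r) = xi inf delta = xi.
p inf q = pi and p inf r = phi, so (p inf q) sup (p inf r) = pi sup phi = xi.
Equal: yes.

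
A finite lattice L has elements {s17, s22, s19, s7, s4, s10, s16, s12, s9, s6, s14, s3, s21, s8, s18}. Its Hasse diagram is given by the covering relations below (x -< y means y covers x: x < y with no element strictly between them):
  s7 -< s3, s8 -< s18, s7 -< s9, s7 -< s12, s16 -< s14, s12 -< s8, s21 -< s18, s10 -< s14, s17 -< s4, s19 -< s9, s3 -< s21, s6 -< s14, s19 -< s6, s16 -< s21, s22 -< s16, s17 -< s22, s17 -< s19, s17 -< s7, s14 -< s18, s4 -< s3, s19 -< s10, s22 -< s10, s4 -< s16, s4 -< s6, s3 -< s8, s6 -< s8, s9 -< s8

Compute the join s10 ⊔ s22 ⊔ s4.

s14

Common upper bounds of {s10, s22, s4}: s14, s18.
The least among these is s14.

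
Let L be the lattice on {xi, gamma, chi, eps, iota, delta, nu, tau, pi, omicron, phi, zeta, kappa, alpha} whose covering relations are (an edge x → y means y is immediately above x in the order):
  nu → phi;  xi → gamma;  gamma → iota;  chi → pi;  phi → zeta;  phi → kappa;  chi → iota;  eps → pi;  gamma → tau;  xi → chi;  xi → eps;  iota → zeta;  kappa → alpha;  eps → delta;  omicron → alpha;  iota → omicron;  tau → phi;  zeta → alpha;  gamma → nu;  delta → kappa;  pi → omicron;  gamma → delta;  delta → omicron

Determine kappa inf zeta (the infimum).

Common lower bounds of {kappa, zeta}: gamma, nu, phi, tau, xi.
The greatest among these is phi.

phi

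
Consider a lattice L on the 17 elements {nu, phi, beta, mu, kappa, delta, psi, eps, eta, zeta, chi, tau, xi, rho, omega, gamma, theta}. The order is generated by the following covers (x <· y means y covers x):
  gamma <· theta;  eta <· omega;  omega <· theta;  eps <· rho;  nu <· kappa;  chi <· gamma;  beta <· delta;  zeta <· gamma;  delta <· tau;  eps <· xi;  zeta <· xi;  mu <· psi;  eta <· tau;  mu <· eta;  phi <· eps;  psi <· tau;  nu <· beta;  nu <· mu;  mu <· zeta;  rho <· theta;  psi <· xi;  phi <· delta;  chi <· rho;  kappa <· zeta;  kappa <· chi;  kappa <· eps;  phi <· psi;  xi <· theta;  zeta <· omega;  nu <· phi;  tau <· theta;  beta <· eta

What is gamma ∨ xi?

Common upper bounds of {gamma, xi}: theta.
The least among these is theta.

theta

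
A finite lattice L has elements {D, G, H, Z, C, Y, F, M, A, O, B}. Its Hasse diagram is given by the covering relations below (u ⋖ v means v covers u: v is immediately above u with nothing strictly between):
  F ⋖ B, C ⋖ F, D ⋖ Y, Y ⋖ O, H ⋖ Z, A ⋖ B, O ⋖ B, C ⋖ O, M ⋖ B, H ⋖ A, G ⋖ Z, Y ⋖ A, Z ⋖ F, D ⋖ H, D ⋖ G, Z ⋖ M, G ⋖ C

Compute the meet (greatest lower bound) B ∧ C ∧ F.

Common lower bounds of {B, C, F}: C, D, G.
The greatest among these is C.

C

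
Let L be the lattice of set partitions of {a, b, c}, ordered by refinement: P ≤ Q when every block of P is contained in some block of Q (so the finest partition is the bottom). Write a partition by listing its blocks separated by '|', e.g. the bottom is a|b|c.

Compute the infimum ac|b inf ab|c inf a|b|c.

a|b|c

Common lower bounds of {ac|b, ab|c, a|b|c}: a|b|c.
The greatest among these is a|b|c.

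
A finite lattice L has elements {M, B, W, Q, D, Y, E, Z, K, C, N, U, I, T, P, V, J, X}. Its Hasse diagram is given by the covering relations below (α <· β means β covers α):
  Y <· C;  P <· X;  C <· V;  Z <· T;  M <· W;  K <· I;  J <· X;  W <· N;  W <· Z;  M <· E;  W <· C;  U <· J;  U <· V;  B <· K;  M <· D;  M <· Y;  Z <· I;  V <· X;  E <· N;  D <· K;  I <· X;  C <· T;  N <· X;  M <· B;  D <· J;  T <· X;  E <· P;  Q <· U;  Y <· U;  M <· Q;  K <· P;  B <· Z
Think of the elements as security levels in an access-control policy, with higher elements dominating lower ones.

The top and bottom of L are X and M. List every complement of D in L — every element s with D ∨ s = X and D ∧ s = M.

Need s with D ∨ s = X and D ∧ s = M.
Checking each element gives: C, N, T, V.

C, N, T, V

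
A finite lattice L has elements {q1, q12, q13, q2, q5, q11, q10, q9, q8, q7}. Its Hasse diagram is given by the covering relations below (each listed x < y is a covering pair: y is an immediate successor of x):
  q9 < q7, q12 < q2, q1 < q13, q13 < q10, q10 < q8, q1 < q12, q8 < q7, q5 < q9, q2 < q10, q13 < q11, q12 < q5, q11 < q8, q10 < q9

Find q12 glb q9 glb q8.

q12

Common lower bounds of {q12, q9, q8}: q1, q12.
The greatest among these is q12.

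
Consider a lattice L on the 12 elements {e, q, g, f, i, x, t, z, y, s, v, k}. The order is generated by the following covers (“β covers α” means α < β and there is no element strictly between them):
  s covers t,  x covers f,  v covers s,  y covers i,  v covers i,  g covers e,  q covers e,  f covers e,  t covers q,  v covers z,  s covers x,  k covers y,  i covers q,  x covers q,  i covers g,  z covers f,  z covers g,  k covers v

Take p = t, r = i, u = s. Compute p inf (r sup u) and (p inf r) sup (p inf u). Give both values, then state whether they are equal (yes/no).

r sup u = v, so p inf (r sup u) = t inf v = t.
p inf r = q and p inf u = t, so (p inf r) sup (p inf u) = q sup t = t.
Equal: yes.

t; t; yes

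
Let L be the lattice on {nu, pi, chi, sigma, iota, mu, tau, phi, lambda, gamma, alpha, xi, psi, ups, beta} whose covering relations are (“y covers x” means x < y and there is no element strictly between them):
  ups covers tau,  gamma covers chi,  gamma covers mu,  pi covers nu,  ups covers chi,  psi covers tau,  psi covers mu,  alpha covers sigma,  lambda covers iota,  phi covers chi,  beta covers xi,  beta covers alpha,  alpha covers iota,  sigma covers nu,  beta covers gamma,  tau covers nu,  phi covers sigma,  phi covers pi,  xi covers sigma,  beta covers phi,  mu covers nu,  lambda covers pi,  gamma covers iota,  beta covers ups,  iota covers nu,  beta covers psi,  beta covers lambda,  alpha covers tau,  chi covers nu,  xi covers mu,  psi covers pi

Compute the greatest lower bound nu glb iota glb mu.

nu

Common lower bounds of {nu, iota, mu}: nu.
The greatest among these is nu.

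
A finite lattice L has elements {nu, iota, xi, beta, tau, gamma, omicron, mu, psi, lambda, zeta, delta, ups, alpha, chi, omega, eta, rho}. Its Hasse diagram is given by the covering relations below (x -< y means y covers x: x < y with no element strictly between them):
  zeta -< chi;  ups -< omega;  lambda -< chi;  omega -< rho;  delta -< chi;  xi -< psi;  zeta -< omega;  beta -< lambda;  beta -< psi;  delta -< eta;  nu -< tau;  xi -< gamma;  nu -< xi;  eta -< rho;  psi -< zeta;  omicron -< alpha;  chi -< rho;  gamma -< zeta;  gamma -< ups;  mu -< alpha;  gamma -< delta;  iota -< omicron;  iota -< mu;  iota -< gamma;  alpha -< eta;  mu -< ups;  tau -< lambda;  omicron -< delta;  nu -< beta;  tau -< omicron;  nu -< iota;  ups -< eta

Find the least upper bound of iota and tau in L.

omicron

Common upper bounds of {iota, tau}: alpha, chi, delta, eta, omicron, rho.
The least among these is omicron.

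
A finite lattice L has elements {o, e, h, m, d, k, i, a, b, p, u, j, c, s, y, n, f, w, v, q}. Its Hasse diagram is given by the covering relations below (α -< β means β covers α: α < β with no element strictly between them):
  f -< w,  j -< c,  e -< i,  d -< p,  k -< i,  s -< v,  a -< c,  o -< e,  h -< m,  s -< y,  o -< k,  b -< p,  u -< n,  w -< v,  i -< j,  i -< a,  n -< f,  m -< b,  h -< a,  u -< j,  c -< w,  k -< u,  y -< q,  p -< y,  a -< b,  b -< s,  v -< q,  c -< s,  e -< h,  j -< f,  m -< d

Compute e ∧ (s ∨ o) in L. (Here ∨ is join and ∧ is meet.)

e

s ∨ o = s
e ∧ s = e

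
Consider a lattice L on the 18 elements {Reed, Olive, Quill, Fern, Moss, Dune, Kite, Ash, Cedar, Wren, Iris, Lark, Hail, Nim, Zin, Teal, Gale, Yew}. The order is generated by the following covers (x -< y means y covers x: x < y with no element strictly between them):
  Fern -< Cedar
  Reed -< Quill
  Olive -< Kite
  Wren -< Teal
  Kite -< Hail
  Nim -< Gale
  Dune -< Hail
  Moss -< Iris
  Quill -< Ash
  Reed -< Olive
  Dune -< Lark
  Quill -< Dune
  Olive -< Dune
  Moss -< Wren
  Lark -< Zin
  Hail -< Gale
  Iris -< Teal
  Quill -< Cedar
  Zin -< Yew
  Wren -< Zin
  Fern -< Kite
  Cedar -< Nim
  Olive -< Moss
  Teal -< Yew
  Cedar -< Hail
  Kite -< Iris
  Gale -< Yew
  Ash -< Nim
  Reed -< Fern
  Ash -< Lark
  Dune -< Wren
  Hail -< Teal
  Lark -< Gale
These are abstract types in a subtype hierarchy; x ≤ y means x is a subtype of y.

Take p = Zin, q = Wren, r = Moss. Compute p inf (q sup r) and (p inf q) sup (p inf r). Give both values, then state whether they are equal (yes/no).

Wren; Wren; yes

q sup r = Wren, so p inf (q sup r) = Zin inf Wren = Wren.
p inf q = Wren and p inf r = Moss, so (p inf q) sup (p inf r) = Wren sup Moss = Wren.
Equal: yes.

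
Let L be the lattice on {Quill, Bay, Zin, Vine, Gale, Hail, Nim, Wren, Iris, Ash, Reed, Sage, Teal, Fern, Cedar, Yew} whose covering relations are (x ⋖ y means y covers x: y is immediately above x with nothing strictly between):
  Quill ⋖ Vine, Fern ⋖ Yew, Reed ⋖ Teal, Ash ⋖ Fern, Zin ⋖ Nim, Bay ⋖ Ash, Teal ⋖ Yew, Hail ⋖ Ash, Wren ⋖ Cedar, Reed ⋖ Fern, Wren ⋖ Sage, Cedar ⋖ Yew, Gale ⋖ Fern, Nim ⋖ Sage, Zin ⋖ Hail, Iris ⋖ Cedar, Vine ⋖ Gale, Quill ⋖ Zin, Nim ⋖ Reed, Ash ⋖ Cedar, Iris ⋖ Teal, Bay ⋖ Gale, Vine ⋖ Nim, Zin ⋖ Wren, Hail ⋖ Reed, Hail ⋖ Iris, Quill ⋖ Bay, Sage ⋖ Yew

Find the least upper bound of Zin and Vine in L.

Nim

Common upper bounds of {Zin, Vine}: Fern, Nim, Reed, Sage, Teal, Yew.
The least among these is Nim.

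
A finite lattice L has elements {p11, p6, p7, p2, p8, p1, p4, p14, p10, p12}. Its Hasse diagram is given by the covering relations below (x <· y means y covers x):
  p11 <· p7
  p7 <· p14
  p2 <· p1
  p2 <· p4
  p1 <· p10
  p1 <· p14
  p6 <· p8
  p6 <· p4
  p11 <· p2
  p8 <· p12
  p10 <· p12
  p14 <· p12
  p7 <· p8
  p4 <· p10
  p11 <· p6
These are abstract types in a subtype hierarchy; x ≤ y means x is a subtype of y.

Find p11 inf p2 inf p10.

p11

Common lower bounds of {p11, p2, p10}: p11.
The greatest among these is p11.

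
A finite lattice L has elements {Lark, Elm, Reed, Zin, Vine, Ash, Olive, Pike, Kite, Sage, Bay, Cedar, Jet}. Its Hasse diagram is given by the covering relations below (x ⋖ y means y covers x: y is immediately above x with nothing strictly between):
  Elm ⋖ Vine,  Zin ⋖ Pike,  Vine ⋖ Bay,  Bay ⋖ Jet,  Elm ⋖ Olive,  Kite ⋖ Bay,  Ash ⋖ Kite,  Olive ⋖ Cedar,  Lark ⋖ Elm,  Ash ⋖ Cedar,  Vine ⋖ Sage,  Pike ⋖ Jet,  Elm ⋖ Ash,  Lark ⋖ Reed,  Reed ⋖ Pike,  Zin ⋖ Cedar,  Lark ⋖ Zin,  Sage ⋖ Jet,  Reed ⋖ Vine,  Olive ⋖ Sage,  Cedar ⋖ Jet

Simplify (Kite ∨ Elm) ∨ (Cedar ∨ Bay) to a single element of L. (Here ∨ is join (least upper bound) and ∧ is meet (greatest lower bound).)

Kite ∨ Elm = Kite
Cedar ∨ Bay = Jet
Kite ∨ Jet = Jet

Jet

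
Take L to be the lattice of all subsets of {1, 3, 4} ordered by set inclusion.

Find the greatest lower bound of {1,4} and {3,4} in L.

Under ⊆, meet is intersection: {1,4} ∩ {3,4} = {4}.

{4}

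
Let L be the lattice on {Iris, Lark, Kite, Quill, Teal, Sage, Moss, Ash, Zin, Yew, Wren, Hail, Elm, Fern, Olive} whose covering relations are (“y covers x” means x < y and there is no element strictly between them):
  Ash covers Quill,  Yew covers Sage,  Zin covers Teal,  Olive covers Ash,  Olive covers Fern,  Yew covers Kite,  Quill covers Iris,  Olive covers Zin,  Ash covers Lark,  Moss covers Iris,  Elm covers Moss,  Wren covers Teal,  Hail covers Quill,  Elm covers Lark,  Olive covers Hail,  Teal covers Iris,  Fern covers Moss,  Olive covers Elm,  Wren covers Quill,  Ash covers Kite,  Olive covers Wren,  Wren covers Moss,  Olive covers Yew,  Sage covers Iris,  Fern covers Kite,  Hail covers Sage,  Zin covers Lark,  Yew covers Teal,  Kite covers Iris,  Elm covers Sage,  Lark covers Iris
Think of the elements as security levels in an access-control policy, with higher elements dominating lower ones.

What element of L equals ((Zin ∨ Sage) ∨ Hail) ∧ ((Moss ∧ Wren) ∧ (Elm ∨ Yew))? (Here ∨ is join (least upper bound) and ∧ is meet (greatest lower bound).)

Zin ∨ Sage = Olive
Olive ∨ Hail = Olive
Moss ∧ Wren = Moss
Elm ∨ Yew = Olive
Moss ∧ Olive = Moss
Olive ∧ Moss = Moss

Moss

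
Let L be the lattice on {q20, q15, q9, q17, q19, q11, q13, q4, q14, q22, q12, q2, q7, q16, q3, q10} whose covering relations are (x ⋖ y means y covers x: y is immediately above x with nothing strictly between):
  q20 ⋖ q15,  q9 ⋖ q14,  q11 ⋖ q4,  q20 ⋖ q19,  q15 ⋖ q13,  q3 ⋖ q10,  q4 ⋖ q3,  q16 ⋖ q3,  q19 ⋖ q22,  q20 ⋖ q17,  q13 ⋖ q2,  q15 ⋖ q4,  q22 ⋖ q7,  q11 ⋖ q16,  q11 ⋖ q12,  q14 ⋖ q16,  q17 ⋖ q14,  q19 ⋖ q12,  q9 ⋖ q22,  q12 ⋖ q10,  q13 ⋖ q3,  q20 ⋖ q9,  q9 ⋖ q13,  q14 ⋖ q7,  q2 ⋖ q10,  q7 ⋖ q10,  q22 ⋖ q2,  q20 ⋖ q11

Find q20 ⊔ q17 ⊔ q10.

q10

Common upper bounds of {q20, q17, q10}: q10.
The least among these is q10.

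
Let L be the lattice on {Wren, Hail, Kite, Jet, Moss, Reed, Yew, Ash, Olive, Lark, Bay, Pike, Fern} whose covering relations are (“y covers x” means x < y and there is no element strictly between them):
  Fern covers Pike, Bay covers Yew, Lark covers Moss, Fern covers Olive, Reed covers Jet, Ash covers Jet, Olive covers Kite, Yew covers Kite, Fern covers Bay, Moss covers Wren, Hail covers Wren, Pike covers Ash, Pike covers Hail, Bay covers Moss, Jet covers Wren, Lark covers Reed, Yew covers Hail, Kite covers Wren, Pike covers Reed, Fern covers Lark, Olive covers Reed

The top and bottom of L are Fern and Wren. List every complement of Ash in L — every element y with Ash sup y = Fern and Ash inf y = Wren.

Need y with Ash ∨ y = Fern and Ash ∧ y = Wren.
Checking each element gives: Bay, Kite, Moss, Yew.

Bay, Kite, Moss, Yew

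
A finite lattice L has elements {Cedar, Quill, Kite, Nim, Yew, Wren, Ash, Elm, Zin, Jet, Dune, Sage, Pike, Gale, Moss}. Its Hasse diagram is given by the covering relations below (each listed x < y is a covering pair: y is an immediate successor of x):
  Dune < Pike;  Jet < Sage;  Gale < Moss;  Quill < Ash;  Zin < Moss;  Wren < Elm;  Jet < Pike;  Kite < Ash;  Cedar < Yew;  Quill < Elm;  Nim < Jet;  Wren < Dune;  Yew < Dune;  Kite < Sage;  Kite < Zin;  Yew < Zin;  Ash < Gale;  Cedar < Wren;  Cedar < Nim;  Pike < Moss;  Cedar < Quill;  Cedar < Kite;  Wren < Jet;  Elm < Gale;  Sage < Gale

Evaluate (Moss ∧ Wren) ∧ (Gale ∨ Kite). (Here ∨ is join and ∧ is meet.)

Moss ∧ Wren = Wren
Gale ∨ Kite = Gale
Wren ∧ Gale = Wren

Wren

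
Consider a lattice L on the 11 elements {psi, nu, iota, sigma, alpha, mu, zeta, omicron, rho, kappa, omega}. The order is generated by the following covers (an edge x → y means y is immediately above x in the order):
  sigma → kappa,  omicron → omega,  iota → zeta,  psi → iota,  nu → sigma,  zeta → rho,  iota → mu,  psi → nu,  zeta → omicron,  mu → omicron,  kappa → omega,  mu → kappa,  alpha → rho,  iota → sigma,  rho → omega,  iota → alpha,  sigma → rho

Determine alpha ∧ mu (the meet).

iota

Common lower bounds of {alpha, mu}: iota, psi.
The greatest among these is iota.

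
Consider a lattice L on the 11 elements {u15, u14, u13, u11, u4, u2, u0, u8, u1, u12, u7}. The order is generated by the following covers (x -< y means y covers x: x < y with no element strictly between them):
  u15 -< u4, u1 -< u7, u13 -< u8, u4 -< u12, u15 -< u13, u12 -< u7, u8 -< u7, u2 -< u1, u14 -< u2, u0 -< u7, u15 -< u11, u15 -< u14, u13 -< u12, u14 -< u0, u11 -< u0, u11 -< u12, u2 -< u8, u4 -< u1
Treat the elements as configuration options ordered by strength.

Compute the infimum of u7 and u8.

u8

Common lower bounds of {u7, u8}: u13, u14, u15, u2, u8.
The greatest among these is u8.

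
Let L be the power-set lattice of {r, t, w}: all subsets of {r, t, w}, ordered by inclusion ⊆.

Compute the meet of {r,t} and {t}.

{t}

Common lower bounds of {{r,t}, {t}}: {t}, ∅.
The greatest among these is {t}.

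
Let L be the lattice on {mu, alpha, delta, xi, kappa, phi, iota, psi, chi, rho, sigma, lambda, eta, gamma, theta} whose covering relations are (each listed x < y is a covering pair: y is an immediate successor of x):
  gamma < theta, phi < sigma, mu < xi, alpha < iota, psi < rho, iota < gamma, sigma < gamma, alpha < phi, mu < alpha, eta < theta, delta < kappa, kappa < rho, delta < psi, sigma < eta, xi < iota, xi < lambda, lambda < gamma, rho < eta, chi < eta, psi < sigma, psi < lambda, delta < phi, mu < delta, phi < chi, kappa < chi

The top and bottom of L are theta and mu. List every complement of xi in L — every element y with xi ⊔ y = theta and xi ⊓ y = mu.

chi, eta, kappa, rho

Need y with xi ∨ y = theta and xi ∧ y = mu.
Checking each element gives: chi, eta, kappa, rho.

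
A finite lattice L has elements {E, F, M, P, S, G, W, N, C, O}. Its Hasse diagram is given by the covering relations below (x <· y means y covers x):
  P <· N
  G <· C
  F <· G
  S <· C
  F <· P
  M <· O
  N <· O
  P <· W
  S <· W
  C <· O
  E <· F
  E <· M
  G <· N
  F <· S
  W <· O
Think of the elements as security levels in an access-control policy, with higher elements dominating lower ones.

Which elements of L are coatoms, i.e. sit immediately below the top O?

The coatoms are exactly the elements covered by O: C, M, N, W.

C, M, N, W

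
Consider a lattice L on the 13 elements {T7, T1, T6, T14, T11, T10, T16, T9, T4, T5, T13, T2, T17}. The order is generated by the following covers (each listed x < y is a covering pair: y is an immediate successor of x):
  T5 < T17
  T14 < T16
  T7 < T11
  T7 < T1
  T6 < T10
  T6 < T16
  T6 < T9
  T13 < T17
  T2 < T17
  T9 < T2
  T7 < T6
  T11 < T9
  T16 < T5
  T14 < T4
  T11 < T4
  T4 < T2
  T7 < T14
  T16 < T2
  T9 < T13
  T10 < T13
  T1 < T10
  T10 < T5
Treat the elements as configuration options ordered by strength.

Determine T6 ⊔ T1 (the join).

Common upper bounds of {T6, T1}: T10, T13, T17, T5.
The least among these is T10.

T10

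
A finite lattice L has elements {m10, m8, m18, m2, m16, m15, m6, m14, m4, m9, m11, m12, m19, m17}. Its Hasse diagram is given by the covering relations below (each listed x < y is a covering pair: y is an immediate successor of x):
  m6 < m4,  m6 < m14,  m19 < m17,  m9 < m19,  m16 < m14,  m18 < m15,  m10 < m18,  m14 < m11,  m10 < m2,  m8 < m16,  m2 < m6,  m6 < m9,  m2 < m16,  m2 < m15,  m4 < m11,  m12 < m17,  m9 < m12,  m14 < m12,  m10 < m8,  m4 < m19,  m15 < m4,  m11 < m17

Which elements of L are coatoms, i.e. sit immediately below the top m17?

The coatoms are exactly the elements covered by m17: m11, m12, m19.

m11, m12, m19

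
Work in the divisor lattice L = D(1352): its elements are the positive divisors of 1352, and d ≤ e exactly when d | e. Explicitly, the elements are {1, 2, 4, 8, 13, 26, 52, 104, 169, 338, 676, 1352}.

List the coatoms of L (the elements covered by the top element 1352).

104, 676

The coatoms are exactly the elements covered by 1352: 104, 676.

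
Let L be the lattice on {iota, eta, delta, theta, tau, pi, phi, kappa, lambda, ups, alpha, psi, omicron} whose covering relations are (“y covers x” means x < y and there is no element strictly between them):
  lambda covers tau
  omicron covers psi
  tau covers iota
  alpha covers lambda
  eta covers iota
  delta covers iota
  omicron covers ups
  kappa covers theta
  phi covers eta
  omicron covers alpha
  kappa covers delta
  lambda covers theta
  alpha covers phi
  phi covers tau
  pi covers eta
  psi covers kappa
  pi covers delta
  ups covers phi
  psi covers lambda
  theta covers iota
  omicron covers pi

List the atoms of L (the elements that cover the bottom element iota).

The atoms are exactly the elements that cover iota: delta, eta, tau, theta.

delta, eta, tau, theta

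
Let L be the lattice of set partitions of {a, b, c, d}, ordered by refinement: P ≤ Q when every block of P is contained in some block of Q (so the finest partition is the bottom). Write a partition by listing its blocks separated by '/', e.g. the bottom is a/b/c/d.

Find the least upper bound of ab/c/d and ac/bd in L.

The join of ab/c/d and ac/bd merges any blocks that overlap across the partitions, giving abcd.

abcd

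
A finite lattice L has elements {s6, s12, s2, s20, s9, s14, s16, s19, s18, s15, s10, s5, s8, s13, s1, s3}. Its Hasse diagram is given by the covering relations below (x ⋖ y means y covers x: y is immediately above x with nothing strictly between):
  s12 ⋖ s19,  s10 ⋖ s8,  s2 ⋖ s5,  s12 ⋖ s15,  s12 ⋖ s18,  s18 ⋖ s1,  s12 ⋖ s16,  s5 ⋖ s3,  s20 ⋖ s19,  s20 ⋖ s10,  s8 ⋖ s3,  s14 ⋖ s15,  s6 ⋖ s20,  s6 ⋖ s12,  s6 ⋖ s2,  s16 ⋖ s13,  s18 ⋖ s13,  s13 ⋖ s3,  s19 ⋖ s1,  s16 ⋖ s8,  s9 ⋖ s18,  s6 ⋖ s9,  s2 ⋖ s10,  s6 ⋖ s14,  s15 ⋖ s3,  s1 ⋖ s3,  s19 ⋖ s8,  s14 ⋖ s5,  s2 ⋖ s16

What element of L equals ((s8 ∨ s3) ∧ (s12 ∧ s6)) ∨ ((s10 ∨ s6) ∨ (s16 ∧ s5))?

s10

s8 ∨ s3 = s3
s12 ∧ s6 = s6
s3 ∧ s6 = s6
s10 ∨ s6 = s10
s16 ∧ s5 = s2
s10 ∨ s2 = s10
s6 ∨ s10 = s10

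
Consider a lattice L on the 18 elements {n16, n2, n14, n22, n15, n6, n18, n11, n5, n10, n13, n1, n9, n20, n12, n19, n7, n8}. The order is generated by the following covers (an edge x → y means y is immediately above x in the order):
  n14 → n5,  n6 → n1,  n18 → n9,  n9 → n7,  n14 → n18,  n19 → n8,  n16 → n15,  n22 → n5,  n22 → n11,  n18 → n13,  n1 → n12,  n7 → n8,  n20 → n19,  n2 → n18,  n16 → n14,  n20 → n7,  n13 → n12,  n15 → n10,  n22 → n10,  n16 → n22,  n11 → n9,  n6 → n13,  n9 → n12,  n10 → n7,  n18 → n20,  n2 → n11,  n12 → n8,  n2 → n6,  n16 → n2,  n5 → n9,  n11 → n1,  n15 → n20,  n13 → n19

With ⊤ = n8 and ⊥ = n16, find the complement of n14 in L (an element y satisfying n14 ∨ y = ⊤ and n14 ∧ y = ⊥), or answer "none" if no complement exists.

For every candidate y, either n14 ∨ y ≠ n8 or n14 ∧ y ≠ n16; no complement exists.

none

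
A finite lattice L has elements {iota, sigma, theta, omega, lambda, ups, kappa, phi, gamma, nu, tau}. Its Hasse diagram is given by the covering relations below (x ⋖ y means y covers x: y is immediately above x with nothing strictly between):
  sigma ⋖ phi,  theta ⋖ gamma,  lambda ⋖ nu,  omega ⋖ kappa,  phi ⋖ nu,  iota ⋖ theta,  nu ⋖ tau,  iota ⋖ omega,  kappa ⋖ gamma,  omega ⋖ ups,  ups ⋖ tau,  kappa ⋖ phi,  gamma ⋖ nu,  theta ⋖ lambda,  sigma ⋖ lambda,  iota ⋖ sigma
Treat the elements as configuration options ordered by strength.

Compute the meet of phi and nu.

Common lower bounds of {phi, nu}: iota, kappa, omega, phi, sigma.
The greatest among these is phi.

phi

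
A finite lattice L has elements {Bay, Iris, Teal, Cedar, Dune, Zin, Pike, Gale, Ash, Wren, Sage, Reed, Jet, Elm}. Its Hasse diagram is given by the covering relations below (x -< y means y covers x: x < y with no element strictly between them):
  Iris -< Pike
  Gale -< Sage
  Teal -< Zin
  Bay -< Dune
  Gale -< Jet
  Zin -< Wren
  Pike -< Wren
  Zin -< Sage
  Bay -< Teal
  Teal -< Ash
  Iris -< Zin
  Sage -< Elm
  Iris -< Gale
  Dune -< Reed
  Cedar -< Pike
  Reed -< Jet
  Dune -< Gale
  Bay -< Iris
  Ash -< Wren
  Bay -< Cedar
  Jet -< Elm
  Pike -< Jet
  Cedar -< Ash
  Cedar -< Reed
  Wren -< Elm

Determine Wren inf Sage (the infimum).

Common lower bounds of {Wren, Sage}: Bay, Iris, Teal, Zin.
The greatest among these is Zin.

Zin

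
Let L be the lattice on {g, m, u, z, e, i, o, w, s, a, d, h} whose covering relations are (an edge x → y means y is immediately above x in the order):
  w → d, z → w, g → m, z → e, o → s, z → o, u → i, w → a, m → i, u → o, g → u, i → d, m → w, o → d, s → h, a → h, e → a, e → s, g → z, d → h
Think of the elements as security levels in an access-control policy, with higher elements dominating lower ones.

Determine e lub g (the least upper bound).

e

Common upper bounds of {e, g}: a, e, h, s.
The least among these is e.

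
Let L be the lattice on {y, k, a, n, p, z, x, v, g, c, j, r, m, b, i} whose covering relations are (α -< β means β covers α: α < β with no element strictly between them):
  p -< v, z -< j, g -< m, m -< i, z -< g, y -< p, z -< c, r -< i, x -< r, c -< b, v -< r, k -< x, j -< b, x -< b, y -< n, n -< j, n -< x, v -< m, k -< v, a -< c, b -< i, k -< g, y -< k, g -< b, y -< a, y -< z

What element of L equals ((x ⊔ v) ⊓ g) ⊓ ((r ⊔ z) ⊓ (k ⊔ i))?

k

x ∨ v = r
r ∧ g = k
r ∨ z = i
k ∨ i = i
i ∧ i = i
k ∧ i = k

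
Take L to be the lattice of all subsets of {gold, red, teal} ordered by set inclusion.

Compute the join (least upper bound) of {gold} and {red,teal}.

Common upper bounds of {{gold}, {red,teal}}: {gold,red,teal}.
The least among these is {gold,red,teal}.

{gold,red,teal}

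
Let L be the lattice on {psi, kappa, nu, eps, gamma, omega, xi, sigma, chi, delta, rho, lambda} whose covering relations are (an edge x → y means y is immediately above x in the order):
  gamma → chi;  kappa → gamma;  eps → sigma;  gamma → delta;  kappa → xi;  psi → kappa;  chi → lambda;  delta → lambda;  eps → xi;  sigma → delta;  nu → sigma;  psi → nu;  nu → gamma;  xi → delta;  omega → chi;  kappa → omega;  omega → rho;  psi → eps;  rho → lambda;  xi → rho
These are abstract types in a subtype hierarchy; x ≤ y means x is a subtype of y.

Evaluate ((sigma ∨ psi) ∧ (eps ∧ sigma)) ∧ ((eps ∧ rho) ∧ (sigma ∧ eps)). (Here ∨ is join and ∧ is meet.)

eps

sigma ∨ psi = sigma
eps ∧ sigma = eps
sigma ∧ eps = eps
eps ∧ rho = eps
sigma ∧ eps = eps
eps ∧ eps = eps
eps ∧ eps = eps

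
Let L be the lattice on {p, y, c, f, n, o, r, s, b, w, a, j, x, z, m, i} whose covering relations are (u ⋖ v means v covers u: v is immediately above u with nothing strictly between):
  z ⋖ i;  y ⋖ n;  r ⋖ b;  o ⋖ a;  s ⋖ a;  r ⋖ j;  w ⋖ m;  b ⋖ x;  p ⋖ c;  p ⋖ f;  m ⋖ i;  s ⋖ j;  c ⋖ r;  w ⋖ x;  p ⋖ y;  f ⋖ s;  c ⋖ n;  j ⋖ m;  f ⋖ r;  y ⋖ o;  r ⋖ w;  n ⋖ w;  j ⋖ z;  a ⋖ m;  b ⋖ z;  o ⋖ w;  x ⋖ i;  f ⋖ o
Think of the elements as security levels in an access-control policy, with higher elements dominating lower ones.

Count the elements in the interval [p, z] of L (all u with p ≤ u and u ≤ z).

8

The interval [p, z] = {b, c, f, j, p, r, s, z}, which has 8 elements.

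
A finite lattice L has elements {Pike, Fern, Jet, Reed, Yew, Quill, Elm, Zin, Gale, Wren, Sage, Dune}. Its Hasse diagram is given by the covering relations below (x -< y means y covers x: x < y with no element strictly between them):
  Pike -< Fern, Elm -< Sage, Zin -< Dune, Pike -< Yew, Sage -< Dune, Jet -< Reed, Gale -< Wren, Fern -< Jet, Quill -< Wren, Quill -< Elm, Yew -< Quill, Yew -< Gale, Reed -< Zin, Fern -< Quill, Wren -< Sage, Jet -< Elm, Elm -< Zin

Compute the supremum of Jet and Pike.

Common upper bounds of {Jet, Pike}: Dune, Elm, Jet, Reed, Sage, Zin.
The least among these is Jet.

Jet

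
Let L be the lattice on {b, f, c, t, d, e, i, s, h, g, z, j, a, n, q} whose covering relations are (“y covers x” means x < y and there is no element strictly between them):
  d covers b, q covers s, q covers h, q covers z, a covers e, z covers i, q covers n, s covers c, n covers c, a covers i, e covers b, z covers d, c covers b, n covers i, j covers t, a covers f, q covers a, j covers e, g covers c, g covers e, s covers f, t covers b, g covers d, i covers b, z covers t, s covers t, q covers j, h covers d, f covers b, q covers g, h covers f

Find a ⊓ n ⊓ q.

i

Common lower bounds of {a, n, q}: b, i.
The greatest among these is i.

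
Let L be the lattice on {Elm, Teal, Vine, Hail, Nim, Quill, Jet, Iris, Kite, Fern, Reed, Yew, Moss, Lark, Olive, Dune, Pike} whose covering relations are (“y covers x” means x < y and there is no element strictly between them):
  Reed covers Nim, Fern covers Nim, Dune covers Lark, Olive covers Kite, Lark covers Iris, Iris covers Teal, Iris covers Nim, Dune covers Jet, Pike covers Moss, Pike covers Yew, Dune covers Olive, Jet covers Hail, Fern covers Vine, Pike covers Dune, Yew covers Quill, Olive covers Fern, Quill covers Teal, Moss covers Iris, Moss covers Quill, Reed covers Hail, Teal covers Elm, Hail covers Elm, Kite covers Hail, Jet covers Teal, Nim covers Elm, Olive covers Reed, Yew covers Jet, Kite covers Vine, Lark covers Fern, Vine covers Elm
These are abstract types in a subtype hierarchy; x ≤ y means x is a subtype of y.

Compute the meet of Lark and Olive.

Fern

Common lower bounds of {Lark, Olive}: Elm, Fern, Nim, Vine.
The greatest among these is Fern.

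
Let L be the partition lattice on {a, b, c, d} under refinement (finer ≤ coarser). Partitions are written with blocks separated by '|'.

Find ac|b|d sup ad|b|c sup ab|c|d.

The join of ac|b|d, ad|b|c, ab|c|d merges any blocks that overlap across the partitions, giving abcd.

abcd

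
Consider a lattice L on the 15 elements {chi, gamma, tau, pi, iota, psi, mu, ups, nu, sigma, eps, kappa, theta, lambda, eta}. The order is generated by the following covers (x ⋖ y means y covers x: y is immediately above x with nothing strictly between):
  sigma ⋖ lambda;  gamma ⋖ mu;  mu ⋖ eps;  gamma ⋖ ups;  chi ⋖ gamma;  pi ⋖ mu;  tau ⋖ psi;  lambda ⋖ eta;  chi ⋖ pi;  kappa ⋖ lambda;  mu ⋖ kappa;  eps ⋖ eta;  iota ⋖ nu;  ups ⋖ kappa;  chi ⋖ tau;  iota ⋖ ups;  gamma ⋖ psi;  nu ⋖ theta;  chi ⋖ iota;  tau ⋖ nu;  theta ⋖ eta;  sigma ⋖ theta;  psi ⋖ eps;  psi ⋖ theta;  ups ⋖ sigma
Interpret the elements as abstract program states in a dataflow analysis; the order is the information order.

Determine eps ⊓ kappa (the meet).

Common lower bounds of {eps, kappa}: chi, gamma, mu, pi.
The greatest among these is mu.

mu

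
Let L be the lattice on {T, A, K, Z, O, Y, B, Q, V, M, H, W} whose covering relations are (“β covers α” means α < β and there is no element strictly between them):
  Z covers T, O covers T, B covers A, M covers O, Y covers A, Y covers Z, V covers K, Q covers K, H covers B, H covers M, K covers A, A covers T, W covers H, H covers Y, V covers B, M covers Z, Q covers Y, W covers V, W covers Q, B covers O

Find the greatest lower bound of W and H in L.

Common lower bounds of {W, H}: A, B, H, M, O, T, Y, Z.
The greatest among these is H.

H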